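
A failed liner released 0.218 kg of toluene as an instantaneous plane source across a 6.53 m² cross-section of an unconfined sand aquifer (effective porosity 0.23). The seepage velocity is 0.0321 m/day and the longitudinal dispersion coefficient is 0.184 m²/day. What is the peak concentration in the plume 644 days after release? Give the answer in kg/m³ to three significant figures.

0.00376 kg/m³

The peak of an instantaneous 1D plume sits at x = vt; there the Gaussian factor is 1 and C_max = M/(n_e·A·√(4πDt)), where n_e·A is the pore area the mass is dissolved in.
√(4πDt) = √(4π × 0.184 × 644) = 38.59 m, so C_max = 0.218/(0.23 × 6.53 × 38.59) = 0.00376 kg/m³.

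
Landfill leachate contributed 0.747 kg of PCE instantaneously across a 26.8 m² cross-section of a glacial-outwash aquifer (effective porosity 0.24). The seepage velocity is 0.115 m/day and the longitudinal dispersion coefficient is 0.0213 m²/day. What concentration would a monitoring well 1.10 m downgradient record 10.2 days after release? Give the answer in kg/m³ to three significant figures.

0.0699 kg/m³

For an instantaneous plane source, C(x,t) = M/(n_e·A·√(4πDt)) · exp(−(x−vt)²/(4Dt)), with n_e·A the pore (flow) area.
Plume center vt = 0.115 × 10.2 = 1.173 m, so the well at 1.10 m is 0.073 m upgradient of the peak.
√(4πDt) = 1.652 m, giving peak height M/(n_e·A·√(4πDt)) = 0.747/(0.24 × 26.8 × 1.652) = 0.07030 kg/m³.
(x−vt)²/(4Dt) = (-0.073)²/(4 × 0.0213 × 10.2) = 0.006132; exp(−0.006132) = 0.9939.
C = 0.07030 × 0.9939 = 0.0699 kg/m³.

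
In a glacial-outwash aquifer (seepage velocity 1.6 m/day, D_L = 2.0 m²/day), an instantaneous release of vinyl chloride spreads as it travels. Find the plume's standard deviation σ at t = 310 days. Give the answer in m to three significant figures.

35.2 m

Dispersive spreading gives a Gaussian with σ² = 2Dt; advection only shifts the center.
σ = √(2 × 2.0 × 310) = 35.2 m.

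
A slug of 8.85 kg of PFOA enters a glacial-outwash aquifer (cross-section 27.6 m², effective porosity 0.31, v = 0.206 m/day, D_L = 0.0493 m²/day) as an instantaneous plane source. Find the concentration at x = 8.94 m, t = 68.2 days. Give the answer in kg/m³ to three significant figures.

For an instantaneous plane source, C(x,t) = M/(n_e·A·√(4πDt)) · exp(−(x−vt)²/(4Dt)), with n_e·A the pore (flow) area.
Plume center vt = 0.206 × 68.2 = 14.0492 m, so the well at 8.94 m is 5.1092 m upgradient of the peak.
√(4πDt) = 6.500 m, giving peak height M/(n_e·A·√(4πDt)) = 8.85/(0.31 × 27.6 × 6.500) = 0.1591 kg/m³.
(x−vt)²/(4Dt) = (-5.1092)²/(4 × 0.0493 × 68.2) = 1.941; exp(−1.941) = 0.1436.
C = 0.1591 × 0.1436 = 0.0228 kg/m³.

0.0228 kg/m³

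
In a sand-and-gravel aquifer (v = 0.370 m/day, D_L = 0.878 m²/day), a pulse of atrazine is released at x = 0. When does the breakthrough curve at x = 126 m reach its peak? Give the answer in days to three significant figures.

334 days

For the 1D instantaneous-source solution, setting ∂C/∂t = 0 at fixed x gives v²t² + 2Dt − x² = 0, so t = (√(D² + v²x²) − D)/v².
√(D² + v²x²) = √(0.878² + 0.370² × 126²) = 46.63; v² = 0.1369.
t = (46.63 − 0.878)/0.1369 = 334 days (vs. the pure-advection estimate x/v = 341 d).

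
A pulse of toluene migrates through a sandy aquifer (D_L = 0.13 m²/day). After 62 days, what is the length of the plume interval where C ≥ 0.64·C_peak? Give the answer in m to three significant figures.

7.59 m

The plume is Gaussian with σ = √(2Dt) = √(2 × 0.13 × 62) = 4.015 m.
C/C_peak = exp(−Δx²/(2σ²)) = 0.64 ⇒ Δx = σ·√(−2 ln 0.64) = 4.015 × 0.9448 = 3.793 m.
Width = 2Δx = 7.59 m.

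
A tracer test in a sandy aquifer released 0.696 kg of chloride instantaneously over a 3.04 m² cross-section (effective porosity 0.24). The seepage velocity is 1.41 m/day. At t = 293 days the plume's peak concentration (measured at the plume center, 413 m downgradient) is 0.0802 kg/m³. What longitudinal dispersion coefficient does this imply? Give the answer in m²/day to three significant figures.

At the plume center C_max = M/(n_e·A·√(4πDt)), so D = M²/(4πt·(n_e·A·C_max)²).
n_e·A·C_max = 0.24 × 3.04 × 0.0802 = 0.05851 kg/m.
D = 0.696²/(4π × 293 × 0.05851²) = 0.0384 m²/day.

0.0384 m²/day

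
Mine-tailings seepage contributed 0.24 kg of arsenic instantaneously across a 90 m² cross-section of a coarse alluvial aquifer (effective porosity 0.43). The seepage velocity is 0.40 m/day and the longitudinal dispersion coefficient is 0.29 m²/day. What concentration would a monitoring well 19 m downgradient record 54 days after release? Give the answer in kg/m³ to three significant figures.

0.000397 kg/m³

For an instantaneous plane source, C(x,t) = M/(n_e·A·√(4πDt)) · exp(−(x−vt)²/(4Dt)), with n_e·A the pore (flow) area.
Plume center vt = 0.40 × 54 = 21.6 m, so the well at 19 m is 2.6 m upgradient of the peak.
√(4πDt) = 14.03 m, giving peak height M/(n_e·A·√(4πDt)) = 0.24/(0.43 × 90 × 14.03) = 0.0004420 kg/m³.
(x−vt)²/(4Dt) = (-2.6)²/(4 × 0.29 × 54) = 0.1079; exp(−0.1079) = 0.8977.
C = 0.0004420 × 0.8977 = 0.000397 kg/m³.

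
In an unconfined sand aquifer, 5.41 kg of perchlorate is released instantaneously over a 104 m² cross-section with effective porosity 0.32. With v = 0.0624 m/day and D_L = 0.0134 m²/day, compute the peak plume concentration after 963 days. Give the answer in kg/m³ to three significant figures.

The peak of an instantaneous 1D plume sits at x = vt; there the Gaussian factor is 1 and C_max = M/(n_e·A·√(4πDt)), where n_e·A is the pore area the mass is dissolved in.
√(4πDt) = √(4π × 0.0134 × 963) = 12.73 m, so C_max = 5.41/(0.32 × 104 × 12.73) = 0.0128 kg/m³.

0.0128 kg/m³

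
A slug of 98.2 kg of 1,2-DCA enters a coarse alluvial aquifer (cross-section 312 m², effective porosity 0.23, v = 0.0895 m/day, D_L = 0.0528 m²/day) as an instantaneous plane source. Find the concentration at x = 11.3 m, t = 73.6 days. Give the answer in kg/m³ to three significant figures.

For an instantaneous plane source, C(x,t) = M/(n_e·A·√(4πDt)) · exp(−(x−vt)²/(4Dt)), with n_e·A the pore (flow) area.
Plume center vt = 0.0895 × 73.6 = 6.5872 m, so the well at 11.3 m is 4.7128 m downgradient of the peak.
√(4πDt) = 6.988 m, giving peak height M/(n_e·A·√(4πDt)) = 98.2/(0.23 × 312 × 6.988) = 0.1958 kg/m³.
(x−vt)²/(4Dt) = (4.7128)²/(4 × 0.0528 × 73.6) = 1.429; exp(−1.429) = 0.2395.
C = 0.1958 × 0.2395 = 0.0469 kg/m³.

0.0469 kg/m³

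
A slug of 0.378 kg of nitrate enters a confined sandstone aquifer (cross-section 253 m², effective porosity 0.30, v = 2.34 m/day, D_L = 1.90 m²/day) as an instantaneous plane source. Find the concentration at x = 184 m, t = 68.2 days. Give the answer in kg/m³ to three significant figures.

3.91e-05 kg/m³

For an instantaneous plane source, C(x,t) = M/(n_e·A·√(4πDt)) · exp(−(x−vt)²/(4Dt)), with n_e·A the pore (flow) area.
Plume center vt = 2.34 × 68.2 = 159.588 m, so the well at 184 m is 24.412 m downgradient of the peak.
√(4πDt) = 40.35 m, giving peak height M/(n_e·A·√(4πDt)) = 0.378/(0.30 × 253 × 40.35) = 0.0001234 kg/m³.
(x−vt)²/(4Dt) = (24.412)²/(4 × 1.90 × 68.2) = 1.150; exp(−1.150) = 0.3166.
C = 0.0001234 × 0.3166 = 3.91e-05 kg/m³.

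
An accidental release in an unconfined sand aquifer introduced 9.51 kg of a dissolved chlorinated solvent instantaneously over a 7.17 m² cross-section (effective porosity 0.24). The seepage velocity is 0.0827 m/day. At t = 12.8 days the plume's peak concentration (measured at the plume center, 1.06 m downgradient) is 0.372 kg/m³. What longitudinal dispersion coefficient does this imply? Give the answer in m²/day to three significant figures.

1.37 m²/day

At the plume center C_max = M/(n_e·A·√(4πDt)), so D = M²/(4πt·(n_e·A·C_max)²).
n_e·A·C_max = 0.24 × 7.17 × 0.372 = 0.6401 kg/m.
D = 9.51²/(4π × 12.8 × 0.6401²) = 1.37 m²/day.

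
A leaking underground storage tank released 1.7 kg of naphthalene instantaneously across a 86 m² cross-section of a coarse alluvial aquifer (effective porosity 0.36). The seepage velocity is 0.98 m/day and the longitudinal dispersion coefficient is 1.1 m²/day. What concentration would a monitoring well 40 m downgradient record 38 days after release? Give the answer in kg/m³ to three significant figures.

0.00229 kg/m³

For an instantaneous plane source, C(x,t) = M/(n_e·A·√(4πDt)) · exp(−(x−vt)²/(4Dt)), with n_e·A the pore (flow) area.
Plume center vt = 0.98 × 38 = 37.24 m, so the well at 40 m is 2.76 m downgradient of the peak.
√(4πDt) = 22.92 m, giving peak height M/(n_e·A·√(4πDt)) = 1.7/(0.36 × 86 × 22.92) = 0.002396 kg/m³.
(x−vt)²/(4Dt) = (2.76)²/(4 × 1.1 × 38) = 0.04556; exp(−0.04556) = 0.9555.
C = 0.002396 × 0.9555 = 0.00229 kg/m³.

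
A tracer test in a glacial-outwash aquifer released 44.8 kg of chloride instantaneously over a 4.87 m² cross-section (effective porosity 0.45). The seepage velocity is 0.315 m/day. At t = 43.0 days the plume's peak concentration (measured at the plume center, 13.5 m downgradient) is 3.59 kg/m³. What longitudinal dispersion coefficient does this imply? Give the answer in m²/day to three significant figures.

0.0600 m²/day

At the plume center C_max = M/(n_e·A·√(4πDt)), so D = M²/(4πt·(n_e·A·C_max)²).
n_e·A·C_max = 0.45 × 4.87 × 3.59 = 7.867 kg/m.
D = 44.8²/(4π × 43.0 × 7.867²) = 0.0600 m²/day.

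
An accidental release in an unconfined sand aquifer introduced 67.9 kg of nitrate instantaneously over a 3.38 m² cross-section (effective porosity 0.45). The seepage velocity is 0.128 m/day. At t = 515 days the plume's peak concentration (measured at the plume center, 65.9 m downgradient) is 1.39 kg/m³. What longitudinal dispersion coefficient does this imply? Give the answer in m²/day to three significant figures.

At the plume center C_max = M/(n_e·A·√(4πDt)), so D = M²/(4πt·(n_e·A·C_max)²).
n_e·A·C_max = 0.45 × 3.38 × 1.39 = 2.114 kg/m.
D = 67.9²/(4π × 515 × 2.114²) = 0.159 m²/day.

0.159 m²/day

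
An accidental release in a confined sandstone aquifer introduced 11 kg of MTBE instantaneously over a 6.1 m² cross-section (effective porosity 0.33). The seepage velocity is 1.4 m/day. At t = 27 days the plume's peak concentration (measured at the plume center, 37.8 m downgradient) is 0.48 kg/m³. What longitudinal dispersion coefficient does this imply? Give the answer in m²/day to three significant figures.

0.382 m²/day

At the plume center C_max = M/(n_e·A·√(4πDt)), so D = M²/(4πt·(n_e·A·C_max)²).
n_e·A·C_max = 0.33 × 6.1 × 0.48 = 0.9662 kg/m.
D = 11²/(4π × 27 × 0.9662²) = 0.382 m²/day.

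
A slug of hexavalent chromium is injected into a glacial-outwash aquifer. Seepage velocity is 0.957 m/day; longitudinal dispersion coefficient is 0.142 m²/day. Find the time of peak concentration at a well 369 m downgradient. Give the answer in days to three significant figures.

385 days

For the 1D instantaneous-source solution, setting ∂C/∂t = 0 at fixed x gives v²t² + 2Dt − x² = 0, so t = (√(D² + v²x²) − D)/v².
√(D² + v²x²) = √(0.142² + 0.957² × 369²) = 353.1; v² = 0.915849.
t = (353.1 − 0.142)/0.915849 = 385 days (vs. the pure-advection estimate x/v = 386 d).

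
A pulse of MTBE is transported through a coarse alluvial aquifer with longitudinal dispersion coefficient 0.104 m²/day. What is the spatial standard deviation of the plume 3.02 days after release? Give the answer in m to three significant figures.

Dispersive spreading gives a Gaussian with σ² = 2Dt; advection only shifts the center.
σ = √(2 × 0.104 × 3.02) = 0.793 m.

0.793 m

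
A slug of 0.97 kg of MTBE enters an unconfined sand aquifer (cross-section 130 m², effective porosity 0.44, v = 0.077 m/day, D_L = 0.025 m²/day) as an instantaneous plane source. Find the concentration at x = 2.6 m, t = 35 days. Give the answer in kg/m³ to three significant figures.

For an instantaneous plane source, C(x,t) = M/(n_e·A·√(4πDt)) · exp(−(x−vt)²/(4Dt)), with n_e·A the pore (flow) area.
Plume center vt = 0.077 × 35 = 2.695 m, so the well at 2.6 m is 0.095 m upgradient of the peak.
√(4πDt) = 3.316 m, giving peak height M/(n_e·A·√(4πDt)) = 0.97/(0.44 × 130 × 3.316) = 0.005114 kg/m³.
(x−vt)²/(4Dt) = (-0.095)²/(4 × 0.025 × 35) = 0.002579; exp(−0.002579) = 0.9974.
C = 0.005114 × 0.9974 = 0.00510 kg/m³.

0.00510 kg/m³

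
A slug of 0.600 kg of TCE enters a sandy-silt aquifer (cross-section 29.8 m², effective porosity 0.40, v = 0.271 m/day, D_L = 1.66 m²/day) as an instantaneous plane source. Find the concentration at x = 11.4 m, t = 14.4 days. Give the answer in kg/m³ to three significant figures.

0.00161 kg/m³

For an instantaneous plane source, C(x,t) = M/(n_e·A·√(4πDt)) · exp(−(x−vt)²/(4Dt)), with n_e·A the pore (flow) area.
Plume center vt = 0.271 × 14.4 = 3.9024 m, so the well at 11.4 m is 7.4976 m downgradient of the peak.
√(4πDt) = 17.33 m, giving peak height M/(n_e·A·√(4πDt)) = 0.600/(0.40 × 29.8 × 17.33) = 0.002905 kg/m³.
(x−vt)²/(4Dt) = (7.4976)²/(4 × 1.66 × 14.4) = 0.5879; exp(−0.5879) = 0.5555.
C = 0.002905 × 0.5555 = 0.00161 kg/m³.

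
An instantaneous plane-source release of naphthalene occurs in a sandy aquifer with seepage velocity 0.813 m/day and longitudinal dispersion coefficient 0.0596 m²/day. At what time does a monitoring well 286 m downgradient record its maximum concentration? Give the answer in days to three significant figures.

352 days

For the 1D instantaneous-source solution, setting ∂C/∂t = 0 at fixed x gives v²t² + 2Dt − x² = 0, so t = (√(D² + v²x²) − D)/v².
√(D² + v²x²) = √(0.0596² + 0.813² × 286²) = 232.5; v² = 0.660969.
t = (232.5 − 0.0596)/0.660969 = 352 days (vs. the pure-advection estimate x/v = 352 d).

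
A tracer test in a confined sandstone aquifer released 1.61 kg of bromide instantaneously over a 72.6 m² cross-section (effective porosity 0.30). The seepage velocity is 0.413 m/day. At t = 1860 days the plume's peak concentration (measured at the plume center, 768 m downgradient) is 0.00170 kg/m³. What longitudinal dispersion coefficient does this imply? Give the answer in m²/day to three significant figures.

0.0809 m²/day

At the plume center C_max = M/(n_e·A·√(4πDt)), so D = M²/(4πt·(n_e·A·C_max)²).
n_e·A·C_max = 0.30 × 72.6 × 0.00170 = 0.03703 kg/m.
D = 1.61²/(4π × 1860 × 0.03703²) = 0.0809 m²/day.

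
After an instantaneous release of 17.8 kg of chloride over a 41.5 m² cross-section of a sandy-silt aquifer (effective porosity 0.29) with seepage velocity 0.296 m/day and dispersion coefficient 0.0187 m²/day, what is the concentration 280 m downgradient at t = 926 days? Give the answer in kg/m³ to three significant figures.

For an instantaneous plane source, C(x,t) = M/(n_e·A·√(4πDt)) · exp(−(x−vt)²/(4Dt)), with n_e·A the pore (flow) area.
Plume center vt = 0.296 × 926 = 274.096 m, so the well at 280 m is 5.904 m downgradient of the peak.
√(4πDt) = 14.75 m, giving peak height M/(n_e·A·√(4πDt)) = 17.8/(0.29 × 41.5 × 14.75) = 0.1003 kg/m³.
(x−vt)²/(4Dt) = (5.904)²/(4 × 0.0187 × 926) = 0.5032; exp(−0.5032) = 0.6046.
C = 0.1003 × 0.6046 = 0.0606 kg/m³.

0.0606 kg/m³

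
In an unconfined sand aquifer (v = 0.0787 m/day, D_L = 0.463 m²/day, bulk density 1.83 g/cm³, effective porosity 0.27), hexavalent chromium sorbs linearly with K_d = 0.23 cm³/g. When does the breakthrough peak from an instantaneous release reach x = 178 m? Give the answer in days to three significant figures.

5600 days

Retardation factor R = 1 + ρ_b·K_d/n = 1 + 1.83 × 0.23/0.27 = 2.559.
Sorption retards both mechanisms: v_R = v/R = 0.03075 m/day, D_R = D/R = 0.1809 m²/day.
Peak time from v_R²t² + 2D_R t − x² = 0: t = (√(D_R² + v_R²x²) − D_R)/v_R².
√(D_R² + v_R²x²) = √(0.1809² + 0.03075² × 178²) = 5.476; v_R² = 0.0009456.
t = (5.476 − 0.1809)/0.0009456 = 5600 days.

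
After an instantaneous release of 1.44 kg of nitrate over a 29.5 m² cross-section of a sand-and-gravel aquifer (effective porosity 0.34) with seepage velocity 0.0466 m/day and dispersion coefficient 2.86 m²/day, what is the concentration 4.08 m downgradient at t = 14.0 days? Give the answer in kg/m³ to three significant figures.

For an instantaneous plane source, C(x,t) = M/(n_e·A·√(4πDt)) · exp(−(x−vt)²/(4Dt)), with n_e·A the pore (flow) area.
Plume center vt = 0.0466 × 14.0 = 0.6524 m, so the well at 4.08 m is 3.4276 m downgradient of the peak.
√(4πDt) = 22.43 m, giving peak height M/(n_e·A·√(4πDt)) = 1.44/(0.34 × 29.5 × 22.43) = 0.006401 kg/m³.
(x−vt)²/(4Dt) = (3.4276)²/(4 × 2.86 × 14.0) = 0.07335; exp(−0.07335) = 0.9293.
C = 0.006401 × 0.9293 = 0.00595 kg/m³.

0.00595 kg/m³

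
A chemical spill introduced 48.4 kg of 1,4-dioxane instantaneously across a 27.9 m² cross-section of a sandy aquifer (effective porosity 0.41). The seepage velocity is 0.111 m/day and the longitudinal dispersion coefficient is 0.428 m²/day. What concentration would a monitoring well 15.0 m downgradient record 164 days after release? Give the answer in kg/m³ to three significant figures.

For an instantaneous plane source, C(x,t) = M/(n_e·A·√(4πDt)) · exp(−(x−vt)²/(4Dt)), with n_e·A the pore (flow) area.
Plume center vt = 0.111 × 164 = 18.204 m, so the well at 15.0 m is 3.204 m upgradient of the peak.
√(4πDt) = 29.70 m, giving peak height M/(n_e·A·√(4πDt)) = 48.4/(0.41 × 27.9 × 29.70) = 0.1425 kg/m³.
(x−vt)²/(4Dt) = (-3.204)²/(4 × 0.428 × 164) = 0.03656; exp(−0.03656) = 0.9641.
C = 0.1425 × 0.9641 = 0.137 kg/m³.

0.137 kg/m³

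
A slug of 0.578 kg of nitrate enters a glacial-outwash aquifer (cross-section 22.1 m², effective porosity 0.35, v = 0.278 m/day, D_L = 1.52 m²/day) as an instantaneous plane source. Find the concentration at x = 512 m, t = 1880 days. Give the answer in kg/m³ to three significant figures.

0.000390 kg/m³

For an instantaneous plane source, C(x,t) = M/(n_e·A·√(4πDt)) · exp(−(x−vt)²/(4Dt)), with n_e·A the pore (flow) area.
Plume center vt = 0.278 × 1880 = 522.64 m, so the well at 512 m is 10.64 m upgradient of the peak.
√(4πDt) = 189.5 m, giving peak height M/(n_e·A·√(4πDt)) = 0.578/(0.35 × 22.1 × 189.5) = 0.0003943 kg/m³.
(x−vt)²/(4Dt) = (-10.64)²/(4 × 1.52 × 1880) = 0.009904; exp(−0.009904) = 0.9901.
C = 0.0003943 × 0.9901 = 0.000390 kg/m³.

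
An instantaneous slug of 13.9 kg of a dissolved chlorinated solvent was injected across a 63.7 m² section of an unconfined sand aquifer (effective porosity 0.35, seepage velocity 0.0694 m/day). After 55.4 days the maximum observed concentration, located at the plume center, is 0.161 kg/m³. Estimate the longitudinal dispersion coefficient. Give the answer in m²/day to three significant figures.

0.0215 m²/day

At the plume center C_max = M/(n_e·A·√(4πDt)), so D = M²/(4πt·(n_e·A·C_max)²).
n_e·A·C_max = 0.35 × 63.7 × 0.161 = 3.589 kg/m.
D = 13.9²/(4π × 55.4 × 3.589²) = 0.0215 m²/day.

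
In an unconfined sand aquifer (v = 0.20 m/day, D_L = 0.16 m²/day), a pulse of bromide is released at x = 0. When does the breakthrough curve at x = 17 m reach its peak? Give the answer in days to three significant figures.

For the 1D instantaneous-source solution, setting ∂C/∂t = 0 at fixed x gives v²t² + 2Dt − x² = 0, so t = (√(D² + v²x²) − D)/v².
√(D² + v²x²) = √(0.16² + 0.20² × 17²) = 3.404; v² = 0.04.
t = (3.404 − 0.16)/0.04 = 81.1 days (vs. the pure-advection estimate x/v = 85.0 d).

81.1 days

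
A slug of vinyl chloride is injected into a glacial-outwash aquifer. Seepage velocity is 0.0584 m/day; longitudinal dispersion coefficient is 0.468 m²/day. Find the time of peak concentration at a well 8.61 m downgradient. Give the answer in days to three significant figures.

64.2 days

For the 1D instantaneous-source solution, setting ∂C/∂t = 0 at fixed x gives v²t² + 2Dt − x² = 0, so t = (√(D² + v²x²) − D)/v².
√(D² + v²x²) = √(0.468² + 0.0584² × 8.61²) = 0.6869; v² = 0.00341056.
t = (0.6869 − 0.468)/0.00341056 = 64.2 days (vs. the pure-advection estimate x/v = 147 d).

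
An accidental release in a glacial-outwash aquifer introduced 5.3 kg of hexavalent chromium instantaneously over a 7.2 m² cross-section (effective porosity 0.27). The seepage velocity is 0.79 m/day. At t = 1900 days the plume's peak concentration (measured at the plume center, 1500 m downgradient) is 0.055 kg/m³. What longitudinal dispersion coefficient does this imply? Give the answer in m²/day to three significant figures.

0.103 m²/day

At the plume center C_max = M/(n_e·A·√(4πDt)), so D = M²/(4πt·(n_e·A·C_max)²).
n_e·A·C_max = 0.27 × 7.2 × 0.055 = 0.1069 kg/m.
D = 5.3²/(4π × 1900 × 0.1069²) = 0.103 m²/day.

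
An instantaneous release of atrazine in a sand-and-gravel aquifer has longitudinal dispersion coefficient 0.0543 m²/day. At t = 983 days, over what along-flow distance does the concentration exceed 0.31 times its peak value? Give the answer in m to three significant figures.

31.6 m

The plume is Gaussian with σ = √(2Dt) = √(2 × 0.0543 × 983) = 10.33 m.
C/C_peak = exp(−Δx²/(2σ²)) = 0.31 ⇒ Δx = σ·√(−2 ln 0.31) = 10.33 × 1.530 = 15.80 m.
Width = 2Δx = 31.6 m.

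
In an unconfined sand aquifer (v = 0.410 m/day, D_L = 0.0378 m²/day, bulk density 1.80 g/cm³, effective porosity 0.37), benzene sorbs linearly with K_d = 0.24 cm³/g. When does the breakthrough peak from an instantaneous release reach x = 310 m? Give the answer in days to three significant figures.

1640 days

Retardation factor R = 1 + ρ_b·K_d/n = 1 + 1.80 × 0.24/0.37 = 2.168.
Sorption retards both mechanisms: v_R = v/R = 0.1891 m/day, D_R = D/R = 0.01744 m²/day.
Peak time from v_R²t² + 2D_R t − x² = 0: t = (√(D_R² + v_R²x²) − D_R)/v_R².
√(D_R² + v_R²x²) = √(0.01744² + 0.1891² × 310²) = 58.62; v_R² = 0.03576.
t = (58.62 − 0.01744)/0.03576 = 1640 days.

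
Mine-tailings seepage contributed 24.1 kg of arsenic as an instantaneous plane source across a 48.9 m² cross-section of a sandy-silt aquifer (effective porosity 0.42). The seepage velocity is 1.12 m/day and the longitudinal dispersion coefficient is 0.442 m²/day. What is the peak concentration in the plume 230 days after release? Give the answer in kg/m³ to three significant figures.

The peak of an instantaneous 1D plume sits at x = vt; there the Gaussian factor is 1 and C_max = M/(n_e·A·√(4πDt)), where n_e·A is the pore area the mass is dissolved in.
√(4πDt) = √(4π × 0.442 × 230) = 35.74 m, so C_max = 24.1/(0.42 × 48.9 × 35.74) = 0.0328 kg/m³.

0.0328 kg/m³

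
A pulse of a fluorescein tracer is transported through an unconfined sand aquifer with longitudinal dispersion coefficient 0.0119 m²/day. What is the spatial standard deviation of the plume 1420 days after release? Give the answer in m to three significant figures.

Dispersive spreading gives a Gaussian with σ² = 2Dt; advection only shifts the center.
σ = √(2 × 0.0119 × 1420) = 5.81 m.

5.81 m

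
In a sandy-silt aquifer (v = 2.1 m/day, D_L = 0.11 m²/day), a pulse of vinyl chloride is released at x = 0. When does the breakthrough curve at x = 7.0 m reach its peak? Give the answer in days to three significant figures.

3.31 days

For the 1D instantaneous-source solution, setting ∂C/∂t = 0 at fixed x gives v²t² + 2Dt − x² = 0, so t = (√(D² + v²x²) − D)/v².
√(D² + v²x²) = √(0.11² + 2.1² × 7.0²) = 14.70; v² = 4.41.
t = (14.70 − 0.11)/4.41 = 3.31 days (vs. the pure-advection estimate x/v = 3.33 d).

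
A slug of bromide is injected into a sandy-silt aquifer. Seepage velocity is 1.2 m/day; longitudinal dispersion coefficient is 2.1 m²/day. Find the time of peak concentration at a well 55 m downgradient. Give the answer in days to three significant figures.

44.4 days

For the 1D instantaneous-source solution, setting ∂C/∂t = 0 at fixed x gives v²t² + 2Dt − x² = 0, so t = (√(D² + v²x²) − D)/v².
√(D² + v²x²) = √(2.1² + 1.2² × 55²) = 66.03; v² = 1.44.
t = (66.03 − 2.1)/1.44 = 44.4 days (vs. the pure-advection estimate x/v = 45.8 d).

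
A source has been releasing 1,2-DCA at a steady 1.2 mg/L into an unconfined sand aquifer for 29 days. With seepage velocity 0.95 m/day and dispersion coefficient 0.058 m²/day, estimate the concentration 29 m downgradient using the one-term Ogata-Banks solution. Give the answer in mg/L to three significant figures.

For a continuous step input, C/C₀ ≈ ½·erfc((x−vt)/(2√(Dt))).
vt = 0.95 × 29 = 27.55 m and 2√(Dt) = 2√(0.058 × 29) = 2.594 m.
Argument (x−vt)/(2√(Dt)) = (29 − 27.55)/2.594 = 0.5590; ½·erfc(0.5590) = 0.2146.
C = 1.2 × 0.2146 = 0.258 mg/L.

0.258 mg/L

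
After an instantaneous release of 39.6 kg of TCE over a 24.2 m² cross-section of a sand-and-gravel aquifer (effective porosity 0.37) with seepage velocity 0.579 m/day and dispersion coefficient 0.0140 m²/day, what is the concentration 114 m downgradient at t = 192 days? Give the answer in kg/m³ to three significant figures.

For an instantaneous plane source, C(x,t) = M/(n_e·A·√(4πDt)) · exp(−(x−vt)²/(4Dt)), with n_e·A the pore (flow) area.
Plume center vt = 0.579 × 192 = 111.168 m, so the well at 114 m is 2.832 m downgradient of the peak.
√(4πDt) = 5.812 m, giving peak height M/(n_e·A·√(4πDt)) = 39.6/(0.37 × 24.2 × 5.812) = 0.7609 kg/m³.
(x−vt)²/(4Dt) = (2.832)²/(4 × 0.0140 × 192) = 0.7459; exp(−0.7459) = 0.4743.
C = 0.7609 × 0.4743 = 0.361 kg/m³.

0.361 kg/m³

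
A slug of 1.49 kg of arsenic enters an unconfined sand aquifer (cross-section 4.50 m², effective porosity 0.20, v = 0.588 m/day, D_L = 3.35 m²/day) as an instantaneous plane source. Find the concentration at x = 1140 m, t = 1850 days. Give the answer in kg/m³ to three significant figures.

For an instantaneous plane source, C(x,t) = M/(n_e·A·√(4πDt)) · exp(−(x−vt)²/(4Dt)), with n_e·A the pore (flow) area.
Plume center vt = 0.588 × 1850 = 1087.8 m, so the well at 1140 m is 52.2 m downgradient of the peak.
√(4πDt) = 279.1 m, giving peak height M/(n_e·A·√(4πDt)) = 1.49/(0.20 × 4.50 × 279.1) = 0.005932 kg/m³.
(x−vt)²/(4Dt) = (52.2)²/(4 × 3.35 × 1850) = 0.1099; exp(−0.1099) = 0.8959.
C = 0.005932 × 0.8959 = 0.00531 kg/m³.

0.00531 kg/m³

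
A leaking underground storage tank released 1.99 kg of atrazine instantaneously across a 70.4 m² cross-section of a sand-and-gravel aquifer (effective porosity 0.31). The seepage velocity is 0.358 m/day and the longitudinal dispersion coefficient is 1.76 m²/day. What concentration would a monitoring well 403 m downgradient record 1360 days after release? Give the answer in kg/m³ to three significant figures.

0.000252 kg/m³

For an instantaneous plane source, C(x,t) = M/(n_e·A·√(4πDt)) · exp(−(x−vt)²/(4Dt)), with n_e·A the pore (flow) area.
Plume center vt = 0.358 × 1360 = 486.88 m, so the well at 403 m is 83.88 m upgradient of the peak.
√(4πDt) = 173.4 m, giving peak height M/(n_e·A·√(4πDt)) = 1.99/(0.31 × 70.4 × 173.4) = 0.0005259 kg/m³.
(x−vt)²/(4Dt) = (-83.88)²/(4 × 1.76 × 1360) = 0.7349; exp(−0.7349) = 0.4796.
C = 0.0005259 × 0.4796 = 0.000252 kg/m³.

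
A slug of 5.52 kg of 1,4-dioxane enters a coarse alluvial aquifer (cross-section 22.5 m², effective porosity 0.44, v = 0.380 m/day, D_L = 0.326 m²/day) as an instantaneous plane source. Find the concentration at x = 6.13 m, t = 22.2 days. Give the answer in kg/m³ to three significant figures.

For an instantaneous plane source, C(x,t) = M/(n_e·A·√(4πDt)) · exp(−(x−vt)²/(4Dt)), with n_e·A the pore (flow) area.
Plume center vt = 0.380 × 22.2 = 8.436 m, so the well at 6.13 m is 2.306 m upgradient of the peak.
√(4πDt) = 9.537 m, giving peak height M/(n_e·A·√(4πDt)) = 5.52/(0.44 × 22.5 × 9.537) = 0.05846 kg/m³.
(x−vt)²/(4Dt) = (-2.306)²/(4 × 0.326 × 22.2) = 0.1837; exp(−0.1837) = 0.8322.
C = 0.05846 × 0.8322 = 0.0487 kg/m³.

0.0487 kg/m³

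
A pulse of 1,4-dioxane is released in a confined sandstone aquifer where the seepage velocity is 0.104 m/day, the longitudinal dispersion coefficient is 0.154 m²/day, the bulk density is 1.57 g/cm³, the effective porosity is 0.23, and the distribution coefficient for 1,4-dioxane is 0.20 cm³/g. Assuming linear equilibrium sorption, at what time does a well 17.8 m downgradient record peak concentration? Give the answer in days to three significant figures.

373 days

Retardation factor R = 1 + ρ_b·K_d/n = 1 + 1.57 × 0.20/0.23 = 2.365.
Sorption retards both mechanisms: v_R = v/R = 0.04397 m/day, D_R = D/R = 0.06512 m²/day.
Peak time from v_R²t² + 2D_R t − x² = 0: t = (√(D_R² + v_R²x²) − D_R)/v_R².
√(D_R² + v_R²x²) = √(0.06512² + 0.04397² × 17.8²) = 0.7854; v_R² = 0.001933.
t = (0.7854 − 0.06512)/0.001933 = 373 days.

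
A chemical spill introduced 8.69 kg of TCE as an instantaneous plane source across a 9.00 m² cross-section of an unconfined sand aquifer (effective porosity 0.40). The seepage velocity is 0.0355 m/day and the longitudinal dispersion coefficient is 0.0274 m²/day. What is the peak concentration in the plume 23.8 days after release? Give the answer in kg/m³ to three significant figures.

The peak of an instantaneous 1D plume sits at x = vt; there the Gaussian factor is 1 and C_max = M/(n_e·A·√(4πDt)), where n_e·A is the pore area the mass is dissolved in.
√(4πDt) = √(4π × 0.0274 × 23.8) = 2.863 m, so C_max = 8.69/(0.40 × 9.00 × 2.863) = 0.843 kg/m³.

0.843 kg/m³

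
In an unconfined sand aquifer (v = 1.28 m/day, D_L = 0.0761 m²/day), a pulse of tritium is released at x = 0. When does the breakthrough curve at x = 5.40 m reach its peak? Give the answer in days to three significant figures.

For the 1D instantaneous-source solution, setting ∂C/∂t = 0 at fixed x gives v²t² + 2Dt − x² = 0, so t = (√(D² + v²x²) − D)/v².
√(D² + v²x²) = √(0.0761² + 1.28² × 5.40²) = 6.912; v² = 1.6384.
t = (6.912 − 0.0761)/1.6384 = 4.17 days (vs. the pure-advection estimate x/v = 4.22 d).

4.17 days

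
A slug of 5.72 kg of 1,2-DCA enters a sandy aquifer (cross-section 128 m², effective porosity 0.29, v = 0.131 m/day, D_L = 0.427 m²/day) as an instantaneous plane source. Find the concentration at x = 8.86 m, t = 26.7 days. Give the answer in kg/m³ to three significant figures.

0.00685 kg/m³

For an instantaneous plane source, C(x,t) = M/(n_e·A·√(4πDt)) · exp(−(x−vt)²/(4Dt)), with n_e·A the pore (flow) area.
Plume center vt = 0.131 × 26.7 = 3.4977 m, so the well at 8.86 m is 5.3623 m downgradient of the peak.
√(4πDt) = 11.97 m, giving peak height M/(n_e·A·√(4πDt)) = 5.72/(0.29 × 128 × 11.97) = 0.01287 kg/m³.
(x−vt)²/(4Dt) = (5.3623)²/(4 × 0.427 × 26.7) = 0.6305; exp(−0.6305) = 0.5323.
C = 0.01287 × 0.5323 = 0.00685 kg/m³.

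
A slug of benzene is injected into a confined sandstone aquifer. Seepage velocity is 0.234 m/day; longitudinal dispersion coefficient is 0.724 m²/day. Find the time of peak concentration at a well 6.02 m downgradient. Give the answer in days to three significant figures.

15.7 days

For the 1D instantaneous-source solution, setting ∂C/∂t = 0 at fixed x gives v²t² + 2Dt − x² = 0, so t = (√(D² + v²x²) − D)/v².
√(D² + v²x²) = √(0.724² + 0.234² × 6.02²) = 1.584; v² = 0.054756.
t = (1.584 − 0.724)/0.054756 = 15.7 days (vs. the pure-advection estimate x/v = 25.7 d).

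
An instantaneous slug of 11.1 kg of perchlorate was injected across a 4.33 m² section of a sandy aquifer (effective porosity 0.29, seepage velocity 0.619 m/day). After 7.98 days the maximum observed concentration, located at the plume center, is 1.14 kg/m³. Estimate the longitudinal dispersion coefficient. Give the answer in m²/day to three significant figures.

At the plume center C_max = M/(n_e·A·√(4πDt)), so D = M²/(4πt·(n_e·A·C_max)²).
n_e·A·C_max = 0.29 × 4.33 × 1.14 = 1.431 kg/m.
D = 11.1²/(4π × 7.98 × 1.431²) = 0.600 m²/day.

0.600 m²/day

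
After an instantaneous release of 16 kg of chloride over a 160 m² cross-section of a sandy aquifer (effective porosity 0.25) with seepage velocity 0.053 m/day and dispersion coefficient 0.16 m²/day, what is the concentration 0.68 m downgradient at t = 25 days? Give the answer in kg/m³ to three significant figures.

For an instantaneous plane source, C(x,t) = M/(n_e·A·√(4πDt)) · exp(−(x−vt)²/(4Dt)), with n_e·A the pore (flow) area.
Plume center vt = 0.053 × 25 = 1.325 m, so the well at 0.68 m is 0.645 m upgradient of the peak.
√(4πDt) = 7.090 m, giving peak height M/(n_e·A·√(4πDt)) = 16/(0.25 × 160 × 7.090) = 0.05642 kg/m³.
(x−vt)²/(4Dt) = (-0.645)²/(4 × 0.16 × 25) = 0.02600; exp(−0.02600) = 0.9743.
C = 0.05642 × 0.9743 = 0.0550 kg/m³.

0.0550 kg/m³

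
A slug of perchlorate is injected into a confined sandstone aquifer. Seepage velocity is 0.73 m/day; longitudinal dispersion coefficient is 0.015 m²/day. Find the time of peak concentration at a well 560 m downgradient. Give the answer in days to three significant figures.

For the 1D instantaneous-source solution, setting ∂C/∂t = 0 at fixed x gives v²t² + 2Dt − x² = 0, so t = (√(D² + v²x²) − D)/v².
√(D² + v²x²) = √(0.015² + 0.73² × 560²) = 408.8; v² = 0.5329.
t = (408.8 − 0.015)/0.5329 = 767 days (vs. the pure-advection estimate x/v = 767 d).

767 days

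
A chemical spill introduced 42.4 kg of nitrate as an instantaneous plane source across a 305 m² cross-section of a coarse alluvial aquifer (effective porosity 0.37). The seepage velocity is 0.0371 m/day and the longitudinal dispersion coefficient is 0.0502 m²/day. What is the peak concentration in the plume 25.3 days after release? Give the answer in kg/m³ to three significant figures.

0.0940 kg/m³

The peak of an instantaneous 1D plume sits at x = vt; there the Gaussian factor is 1 and C_max = M/(n_e·A·√(4πDt)), where n_e·A is the pore area the mass is dissolved in.
√(4πDt) = √(4π × 0.0502 × 25.3) = 3.995 m, so C_max = 42.4/(0.37 × 305 × 3.995) = 0.0940 kg/m³.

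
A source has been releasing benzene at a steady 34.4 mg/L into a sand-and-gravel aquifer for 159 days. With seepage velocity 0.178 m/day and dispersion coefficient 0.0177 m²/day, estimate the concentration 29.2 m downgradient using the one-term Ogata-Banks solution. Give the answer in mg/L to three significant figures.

For a continuous step input, C/C₀ ≈ ½·erfc((x−vt)/(2√(Dt))).
vt = 0.178 × 159 = 28.302 m and 2√(Dt) = 2√(0.0177 × 159) = 3.355 m.
Argument (x−vt)/(2√(Dt)) = (29.2 − 28.302)/3.355 = 0.2677; ½·erfc(0.2677) = 0.3525.
C = 34.4 × 0.3525 = 12.1 mg/L.

12.1 mg/L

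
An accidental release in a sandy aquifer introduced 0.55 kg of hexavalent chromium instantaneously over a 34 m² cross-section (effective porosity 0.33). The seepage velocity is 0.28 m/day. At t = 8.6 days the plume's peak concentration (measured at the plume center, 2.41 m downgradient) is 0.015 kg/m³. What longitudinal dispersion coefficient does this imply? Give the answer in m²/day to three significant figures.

0.0988 m²/day

At the plume center C_max = M/(n_e·A·√(4πDt)), so D = M²/(4πt·(n_e·A·C_max)²).
n_e·A·C_max = 0.33 × 34 × 0.015 = 0.1683 kg/m.
D = 0.55²/(4π × 8.6 × 0.1683²) = 0.0988 m²/day.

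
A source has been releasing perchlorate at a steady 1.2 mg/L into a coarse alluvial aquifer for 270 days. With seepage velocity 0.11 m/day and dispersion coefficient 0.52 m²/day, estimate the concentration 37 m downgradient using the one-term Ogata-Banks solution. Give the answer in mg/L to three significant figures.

0.398 mg/L

For a continuous step input, C/C₀ ≈ ½·erfc((x−vt)/(2√(Dt))).
vt = 0.11 × 270 = 29.7 m and 2√(Dt) = 2√(0.52 × 270) = 23.70 m.
Argument (x−vt)/(2√(Dt)) = (37 − 29.7)/23.70 = 0.3080; ½·erfc(0.3080) = 0.3316.
C = 1.2 × 0.3316 = 0.398 mg/L.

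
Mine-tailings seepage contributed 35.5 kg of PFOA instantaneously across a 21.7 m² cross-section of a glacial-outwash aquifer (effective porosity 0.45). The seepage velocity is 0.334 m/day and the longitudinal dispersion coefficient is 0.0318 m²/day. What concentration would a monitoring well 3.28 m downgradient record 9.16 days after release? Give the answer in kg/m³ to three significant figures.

For an instantaneous plane source, C(x,t) = M/(n_e·A·√(4πDt)) · exp(−(x−vt)²/(4Dt)), with n_e·A the pore (flow) area.
Plume center vt = 0.334 × 9.16 = 3.05944 m, so the well at 3.28 m is 0.22056 m downgradient of the peak.
√(4πDt) = 1.913 m, giving peak height M/(n_e·A·√(4πDt)) = 35.5/(0.45 × 21.7 × 1.913) = 1.900 kg/m³.
(x−vt)²/(4Dt) = (0.22056)²/(4 × 0.0318 × 9.16) = 0.04175; exp(−0.04175) = 0.9591.
C = 1.900 × 0.9591 = 1.82 kg/m³.

1.82 kg/m³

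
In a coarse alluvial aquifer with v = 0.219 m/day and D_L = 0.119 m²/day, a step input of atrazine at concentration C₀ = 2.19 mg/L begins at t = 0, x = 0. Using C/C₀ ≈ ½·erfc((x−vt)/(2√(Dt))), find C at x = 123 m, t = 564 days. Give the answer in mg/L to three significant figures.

1.13 mg/L

For a continuous step input, C/C₀ ≈ ½·erfc((x−vt)/(2√(Dt))).
vt = 0.219 × 564 = 123.516 m and 2√(Dt) = 2√(0.119 × 564) = 16.38 m.
Argument (x−vt)/(2√(Dt)) = (123 − 123.516)/16.38 = -0.03150; ½·erfc(-0.03150) = 0.5178.
C = 2.19 × 0.5178 = 1.13 mg/L.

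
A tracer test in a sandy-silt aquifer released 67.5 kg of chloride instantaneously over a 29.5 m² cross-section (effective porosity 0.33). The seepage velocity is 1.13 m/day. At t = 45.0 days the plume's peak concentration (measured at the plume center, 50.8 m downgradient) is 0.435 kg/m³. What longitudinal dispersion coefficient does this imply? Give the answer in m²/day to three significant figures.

0.449 m²/day

At the plume center C_max = M/(n_e·A·√(4πDt)), so D = M²/(4πt·(n_e·A·C_max)²).
n_e·A·C_max = 0.33 × 29.5 × 0.435 = 4.235 kg/m.
D = 67.5²/(4π × 45.0 × 4.235²) = 0.449 m²/day.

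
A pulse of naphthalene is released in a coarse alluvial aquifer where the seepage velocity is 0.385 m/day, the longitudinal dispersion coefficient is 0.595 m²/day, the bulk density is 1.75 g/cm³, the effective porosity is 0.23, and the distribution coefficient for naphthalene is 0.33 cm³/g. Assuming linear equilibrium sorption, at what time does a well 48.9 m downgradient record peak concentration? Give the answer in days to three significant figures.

Retardation factor R = 1 + ρ_b·K_d/n = 1 + 1.75 × 0.33/0.23 = 3.511.
Sorption retards both mechanisms: v_R = v/R = 0.1097 m/day, D_R = D/R = 0.1695 m²/day.
Peak time from v_R²t² + 2D_R t − x² = 0: t = (√(D_R² + v_R²x²) − D_R)/v_R².
√(D_R² + v_R²x²) = √(0.1695² + 0.1097² × 48.9²) = 5.367; v_R² = 0.01203.
t = (5.367 − 0.1695)/0.01203 = 432 days.

432 days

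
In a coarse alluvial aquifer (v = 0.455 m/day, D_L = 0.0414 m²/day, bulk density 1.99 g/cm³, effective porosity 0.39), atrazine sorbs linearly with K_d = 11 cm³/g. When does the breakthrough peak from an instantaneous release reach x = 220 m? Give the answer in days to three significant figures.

Retardation factor R = 1 + ρ_b·K_d/n = 1 + 1.99 × 11/0.39 = 57.13.
Sorption retards both mechanisms: v_R = v/R = 0.007964 m/day, D_R = D/R = 0.0007247 m²/day.
Peak time from v_R²t² + 2D_R t − x² = 0: t = (√(D_R² + v_R²x²) − D_R)/v_R².
√(D_R² + v_R²x²) = √(0.0007247² + 0.007964² × 220²) = 1.752; v_R² = 6.343e-05.
t = (1.752 − 0.0007247)/6.343e-05 = 27600 days.

27600 days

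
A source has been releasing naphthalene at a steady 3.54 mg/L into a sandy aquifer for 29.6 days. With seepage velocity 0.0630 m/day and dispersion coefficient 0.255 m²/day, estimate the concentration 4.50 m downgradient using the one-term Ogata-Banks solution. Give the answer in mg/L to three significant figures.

For a continuous step input, C/C₀ ≈ ½·erfc((x−vt)/(2√(Dt))).
vt = 0.0630 × 29.6 = 1.8648 m and 2√(Dt) = 2√(0.255 × 29.6) = 5.495 m.
Argument (x−vt)/(2√(Dt)) = (4.50 − 1.8648)/5.495 = 0.4796; ½·erfc(0.4796) = 0.2488.
C = 3.54 × 0.2488 = 0.881 mg/L.

0.881 mg/L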